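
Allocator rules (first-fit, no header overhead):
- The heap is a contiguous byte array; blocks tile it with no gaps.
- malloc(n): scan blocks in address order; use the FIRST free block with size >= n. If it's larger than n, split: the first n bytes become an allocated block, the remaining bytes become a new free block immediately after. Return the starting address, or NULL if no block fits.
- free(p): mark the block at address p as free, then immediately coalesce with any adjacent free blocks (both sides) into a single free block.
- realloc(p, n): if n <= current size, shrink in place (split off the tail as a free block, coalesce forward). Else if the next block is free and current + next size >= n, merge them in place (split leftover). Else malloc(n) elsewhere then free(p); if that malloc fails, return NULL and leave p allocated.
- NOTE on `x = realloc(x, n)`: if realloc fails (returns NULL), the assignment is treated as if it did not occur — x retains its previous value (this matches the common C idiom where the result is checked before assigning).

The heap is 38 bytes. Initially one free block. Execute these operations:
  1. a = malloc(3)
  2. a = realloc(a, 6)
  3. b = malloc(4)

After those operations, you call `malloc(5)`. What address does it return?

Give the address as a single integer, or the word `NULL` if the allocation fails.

Op 1: a = malloc(3) -> a = 0; heap: [0-2 ALLOC][3-37 FREE]
Op 2: a = realloc(a, 6) -> a = 0; heap: [0-5 ALLOC][6-37 FREE]
Op 3: b = malloc(4) -> b = 6; heap: [0-5 ALLOC][6-9 ALLOC][10-37 FREE]
malloc(5): first-fit scan over [0-5 ALLOC][6-9 ALLOC][10-37 FREE] -> 10

Answer: 10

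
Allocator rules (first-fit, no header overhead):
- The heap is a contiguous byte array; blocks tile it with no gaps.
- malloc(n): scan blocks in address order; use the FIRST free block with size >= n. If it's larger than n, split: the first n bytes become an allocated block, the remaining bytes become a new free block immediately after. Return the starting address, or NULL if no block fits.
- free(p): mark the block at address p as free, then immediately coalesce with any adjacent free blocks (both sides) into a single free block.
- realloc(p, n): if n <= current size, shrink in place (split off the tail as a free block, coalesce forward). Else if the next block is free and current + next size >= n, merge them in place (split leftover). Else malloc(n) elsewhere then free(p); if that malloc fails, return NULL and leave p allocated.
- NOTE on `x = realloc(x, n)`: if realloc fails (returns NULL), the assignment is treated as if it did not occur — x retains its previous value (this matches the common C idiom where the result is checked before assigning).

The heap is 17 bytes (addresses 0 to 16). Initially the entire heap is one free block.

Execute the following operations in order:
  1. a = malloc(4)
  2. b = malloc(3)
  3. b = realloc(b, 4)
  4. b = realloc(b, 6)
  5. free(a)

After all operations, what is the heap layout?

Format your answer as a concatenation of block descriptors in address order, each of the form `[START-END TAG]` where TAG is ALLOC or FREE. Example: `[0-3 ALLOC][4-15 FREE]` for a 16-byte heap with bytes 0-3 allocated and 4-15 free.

Op 1: a = malloc(4) -> a = 0; heap: [0-3 ALLOC][4-16 FREE]
Op 2: b = malloc(3) -> b = 4; heap: [0-3 ALLOC][4-6 ALLOC][7-16 FREE]
Op 3: b = realloc(b, 4) -> b = 4; heap: [0-3 ALLOC][4-7 ALLOC][8-16 FREE]
Op 4: b = realloc(b, 6) -> b = 4; heap: [0-3 ALLOC][4-9 ALLOC][10-16 FREE]
Op 5: free(a) -> (freed a); heap: [0-3 FREE][4-9 ALLOC][10-16 FREE]

Answer: [0-3 FREE][4-9 ALLOC][10-16 FREE]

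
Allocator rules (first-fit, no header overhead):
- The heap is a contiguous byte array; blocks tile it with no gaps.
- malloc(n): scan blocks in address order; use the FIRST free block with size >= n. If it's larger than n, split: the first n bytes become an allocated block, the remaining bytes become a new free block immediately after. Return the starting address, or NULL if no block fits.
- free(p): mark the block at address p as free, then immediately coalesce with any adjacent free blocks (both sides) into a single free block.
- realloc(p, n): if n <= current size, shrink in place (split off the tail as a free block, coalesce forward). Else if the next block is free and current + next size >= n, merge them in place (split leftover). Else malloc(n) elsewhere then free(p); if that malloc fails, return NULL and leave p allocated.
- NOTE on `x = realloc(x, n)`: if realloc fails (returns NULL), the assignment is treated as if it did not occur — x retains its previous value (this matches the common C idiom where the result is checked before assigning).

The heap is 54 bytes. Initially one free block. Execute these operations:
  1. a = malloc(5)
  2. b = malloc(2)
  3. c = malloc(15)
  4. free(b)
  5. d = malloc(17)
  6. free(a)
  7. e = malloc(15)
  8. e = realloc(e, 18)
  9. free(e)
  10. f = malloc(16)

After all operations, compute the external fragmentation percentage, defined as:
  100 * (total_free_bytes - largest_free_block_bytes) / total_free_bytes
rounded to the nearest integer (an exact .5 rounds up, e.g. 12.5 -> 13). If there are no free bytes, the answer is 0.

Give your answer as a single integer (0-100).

Op 1: a = malloc(5) -> a = 0; heap: [0-4 ALLOC][5-53 FREE]
Op 2: b = malloc(2) -> b = 5; heap: [0-4 ALLOC][5-6 ALLOC][7-53 FREE]
Op 3: c = malloc(15) -> c = 7; heap: [0-4 ALLOC][5-6 ALLOC][7-21 ALLOC][22-53 FREE]
Op 4: free(b) -> (freed b); heap: [0-4 ALLOC][5-6 FREE][7-21 ALLOC][22-53 FREE]
Op 5: d = malloc(17) -> d = 22; heap: [0-4 ALLOC][5-6 FREE][7-21 ALLOC][22-38 ALLOC][39-53 FREE]
Op 6: free(a) -> (freed a); heap: [0-6 FREE][7-21 ALLOC][22-38 ALLOC][39-53 FREE]
Op 7: e = malloc(15) -> e = 39; heap: [0-6 FREE][7-21 ALLOC][22-38 ALLOC][39-53 ALLOC]
Op 8: e = realloc(e, 18) -> NULL (e unchanged); heap: [0-6 FREE][7-21 ALLOC][22-38 ALLOC][39-53 ALLOC]
Op 9: free(e) -> (freed e); heap: [0-6 FREE][7-21 ALLOC][22-38 ALLOC][39-53 FREE]
Op 10: f = malloc(16) -> f = NULL; heap: [0-6 FREE][7-21 ALLOC][22-38 ALLOC][39-53 FREE]
Free blocks: [7 15] total_free=22 largest=15 -> 100*(22-15)/22 = 700/22 ≈ 31.818 -> rounds to 32

Answer: 32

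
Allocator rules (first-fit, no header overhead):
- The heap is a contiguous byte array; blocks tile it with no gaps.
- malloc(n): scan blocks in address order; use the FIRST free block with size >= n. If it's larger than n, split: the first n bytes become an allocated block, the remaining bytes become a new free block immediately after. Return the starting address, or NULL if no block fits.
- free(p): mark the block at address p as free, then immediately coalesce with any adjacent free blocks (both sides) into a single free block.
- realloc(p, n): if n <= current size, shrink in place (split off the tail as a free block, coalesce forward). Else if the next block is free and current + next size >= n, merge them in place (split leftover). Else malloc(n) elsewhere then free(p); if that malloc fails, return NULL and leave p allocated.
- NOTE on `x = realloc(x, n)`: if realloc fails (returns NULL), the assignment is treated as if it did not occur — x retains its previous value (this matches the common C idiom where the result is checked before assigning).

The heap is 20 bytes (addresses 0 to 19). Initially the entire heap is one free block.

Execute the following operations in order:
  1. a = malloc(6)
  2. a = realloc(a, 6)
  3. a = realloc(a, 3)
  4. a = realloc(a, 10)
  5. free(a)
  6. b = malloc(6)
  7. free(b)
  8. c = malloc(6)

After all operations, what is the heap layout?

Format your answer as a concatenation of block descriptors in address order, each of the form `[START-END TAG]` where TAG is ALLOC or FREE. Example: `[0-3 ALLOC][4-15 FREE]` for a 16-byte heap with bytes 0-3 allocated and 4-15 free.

Answer: [0-5 ALLOC][6-19 FREE]

Derivation:
Op 1: a = malloc(6) -> a = 0; heap: [0-5 ALLOC][6-19 FREE]
Op 2: a = realloc(a, 6) -> a = 0; heap: [0-5 ALLOC][6-19 FREE]
Op 3: a = realloc(a, 3) -> a = 0; heap: [0-2 ALLOC][3-19 FREE]
Op 4: a = realloc(a, 10) -> a = 0; heap: [0-9 ALLOC][10-19 FREE]
Op 5: free(a) -> (freed a); heap: [0-19 FREE]
Op 6: b = malloc(6) -> b = 0; heap: [0-5 ALLOC][6-19 FREE]
Op 7: free(b) -> (freed b); heap: [0-19 FREE]
Op 8: c = malloc(6) -> c = 0; heap: [0-5 ALLOC][6-19 FREE]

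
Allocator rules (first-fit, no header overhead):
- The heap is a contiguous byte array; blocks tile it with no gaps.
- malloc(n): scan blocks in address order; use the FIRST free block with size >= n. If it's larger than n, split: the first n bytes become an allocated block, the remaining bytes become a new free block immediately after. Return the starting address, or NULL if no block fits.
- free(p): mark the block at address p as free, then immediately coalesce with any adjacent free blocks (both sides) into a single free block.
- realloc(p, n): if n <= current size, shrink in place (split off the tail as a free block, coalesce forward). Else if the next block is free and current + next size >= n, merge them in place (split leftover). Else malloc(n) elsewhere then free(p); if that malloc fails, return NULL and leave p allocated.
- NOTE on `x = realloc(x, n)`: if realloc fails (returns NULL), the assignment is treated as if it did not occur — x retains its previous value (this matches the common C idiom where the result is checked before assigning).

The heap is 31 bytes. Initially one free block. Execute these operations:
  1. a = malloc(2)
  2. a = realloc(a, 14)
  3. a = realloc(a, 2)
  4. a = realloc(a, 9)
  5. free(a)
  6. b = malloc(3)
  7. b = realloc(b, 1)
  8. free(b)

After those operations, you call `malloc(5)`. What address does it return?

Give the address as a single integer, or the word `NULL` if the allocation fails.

Answer: 0

Derivation:
Op 1: a = malloc(2) -> a = 0; heap: [0-1 ALLOC][2-30 FREE]
Op 2: a = realloc(a, 14) -> a = 0; heap: [0-13 ALLOC][14-30 FREE]
Op 3: a = realloc(a, 2) -> a = 0; heap: [0-1 ALLOC][2-30 FREE]
Op 4: a = realloc(a, 9) -> a = 0; heap: [0-8 ALLOC][9-30 FREE]
Op 5: free(a) -> (freed a); heap: [0-30 FREE]
Op 6: b = malloc(3) -> b = 0; heap: [0-2 ALLOC][3-30 FREE]
Op 7: b = realloc(b, 1) -> b = 0; heap: [0-0 ALLOC][1-30 FREE]
Op 8: free(b) -> (freed b); heap: [0-30 FREE]
malloc(5): first-fit scan over [0-30 FREE] -> 0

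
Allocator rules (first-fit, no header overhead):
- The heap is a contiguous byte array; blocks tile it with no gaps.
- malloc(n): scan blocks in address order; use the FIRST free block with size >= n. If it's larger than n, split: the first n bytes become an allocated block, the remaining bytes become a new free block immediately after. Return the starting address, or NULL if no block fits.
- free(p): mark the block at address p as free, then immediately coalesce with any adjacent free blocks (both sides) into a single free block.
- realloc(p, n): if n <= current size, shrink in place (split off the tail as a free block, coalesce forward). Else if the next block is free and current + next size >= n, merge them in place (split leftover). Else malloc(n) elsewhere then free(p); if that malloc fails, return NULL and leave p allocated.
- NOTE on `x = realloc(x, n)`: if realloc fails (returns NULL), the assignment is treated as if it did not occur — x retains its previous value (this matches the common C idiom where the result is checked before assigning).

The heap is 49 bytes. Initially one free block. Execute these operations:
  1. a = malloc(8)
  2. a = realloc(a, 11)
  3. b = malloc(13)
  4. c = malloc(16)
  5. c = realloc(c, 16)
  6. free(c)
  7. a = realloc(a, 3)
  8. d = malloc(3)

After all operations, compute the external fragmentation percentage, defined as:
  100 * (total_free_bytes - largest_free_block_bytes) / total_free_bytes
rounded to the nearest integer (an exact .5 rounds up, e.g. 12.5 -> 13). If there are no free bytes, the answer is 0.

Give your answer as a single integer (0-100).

Answer: 17

Derivation:
Op 1: a = malloc(8) -> a = 0; heap: [0-7 ALLOC][8-48 FREE]
Op 2: a = realloc(a, 11) -> a = 0; heap: [0-10 ALLOC][11-48 FREE]
Op 3: b = malloc(13) -> b = 11; heap: [0-10 ALLOC][11-23 ALLOC][24-48 FREE]
Op 4: c = malloc(16) -> c = 24; heap: [0-10 ALLOC][11-23 ALLOC][24-39 ALLOC][40-48 FREE]
Op 5: c = realloc(c, 16) -> c = 24; heap: [0-10 ALLOC][11-23 ALLOC][24-39 ALLOC][40-48 FREE]
Op 6: free(c) -> (freed c); heap: [0-10 ALLOC][11-23 ALLOC][24-48 FREE]
Op 7: a = realloc(a, 3) -> a = 0; heap: [0-2 ALLOC][3-10 FREE][11-23 ALLOC][24-48 FREE]
Op 8: d = malloc(3) -> d = 3; heap: [0-2 ALLOC][3-5 ALLOC][6-10 FREE][11-23 ALLOC][24-48 FREE]
Free blocks: [5 25] total_free=30 largest=25 -> 100*(30-25)/30 = 500/30 ≈ 16.667 -> rounds to 17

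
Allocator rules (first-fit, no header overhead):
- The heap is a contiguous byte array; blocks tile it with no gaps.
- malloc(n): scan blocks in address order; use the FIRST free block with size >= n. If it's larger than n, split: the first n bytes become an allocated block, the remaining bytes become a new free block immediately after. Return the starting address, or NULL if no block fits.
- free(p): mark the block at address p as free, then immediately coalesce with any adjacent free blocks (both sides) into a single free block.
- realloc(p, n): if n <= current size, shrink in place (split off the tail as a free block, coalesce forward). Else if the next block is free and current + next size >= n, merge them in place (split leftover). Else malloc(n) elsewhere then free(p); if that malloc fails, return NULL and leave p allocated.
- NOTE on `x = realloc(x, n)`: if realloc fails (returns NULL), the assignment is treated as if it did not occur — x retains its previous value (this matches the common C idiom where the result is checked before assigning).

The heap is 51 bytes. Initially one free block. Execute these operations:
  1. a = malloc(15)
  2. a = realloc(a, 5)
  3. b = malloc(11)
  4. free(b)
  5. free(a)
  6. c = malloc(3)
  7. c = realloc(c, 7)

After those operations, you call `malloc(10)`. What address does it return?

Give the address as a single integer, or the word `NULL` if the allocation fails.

Op 1: a = malloc(15) -> a = 0; heap: [0-14 ALLOC][15-50 FREE]
Op 2: a = realloc(a, 5) -> a = 0; heap: [0-4 ALLOC][5-50 FREE]
Op 3: b = malloc(11) -> b = 5; heap: [0-4 ALLOC][5-15 ALLOC][16-50 FREE]
Op 4: free(b) -> (freed b); heap: [0-4 ALLOC][5-50 FREE]
Op 5: free(a) -> (freed a); heap: [0-50 FREE]
Op 6: c = malloc(3) -> c = 0; heap: [0-2 ALLOC][3-50 FREE]
Op 7: c = realloc(c, 7) -> c = 0; heap: [0-6 ALLOC][7-50 FREE]
malloc(10): first-fit scan over [0-6 ALLOC][7-50 FREE] -> 7

Answer: 7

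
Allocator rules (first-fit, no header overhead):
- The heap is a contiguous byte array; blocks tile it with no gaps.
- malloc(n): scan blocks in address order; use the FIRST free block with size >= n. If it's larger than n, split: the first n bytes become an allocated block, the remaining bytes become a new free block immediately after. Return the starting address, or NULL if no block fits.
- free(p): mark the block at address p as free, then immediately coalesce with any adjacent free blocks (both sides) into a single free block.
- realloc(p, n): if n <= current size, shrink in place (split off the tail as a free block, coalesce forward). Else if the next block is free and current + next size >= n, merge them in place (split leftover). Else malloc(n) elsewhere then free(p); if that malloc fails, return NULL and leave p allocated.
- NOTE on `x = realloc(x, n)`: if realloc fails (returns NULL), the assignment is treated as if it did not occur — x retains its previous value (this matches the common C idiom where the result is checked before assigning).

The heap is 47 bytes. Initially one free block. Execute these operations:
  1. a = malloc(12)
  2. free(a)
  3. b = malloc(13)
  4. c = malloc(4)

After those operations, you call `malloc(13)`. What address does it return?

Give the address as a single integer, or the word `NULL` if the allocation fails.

Op 1: a = malloc(12) -> a = 0; heap: [0-11 ALLOC][12-46 FREE]
Op 2: free(a) -> (freed a); heap: [0-46 FREE]
Op 3: b = malloc(13) -> b = 0; heap: [0-12 ALLOC][13-46 FREE]
Op 4: c = malloc(4) -> c = 13; heap: [0-12 ALLOC][13-16 ALLOC][17-46 FREE]
malloc(13): first-fit scan over [0-12 ALLOC][13-16 ALLOC][17-46 FREE] -> 17

Answer: 17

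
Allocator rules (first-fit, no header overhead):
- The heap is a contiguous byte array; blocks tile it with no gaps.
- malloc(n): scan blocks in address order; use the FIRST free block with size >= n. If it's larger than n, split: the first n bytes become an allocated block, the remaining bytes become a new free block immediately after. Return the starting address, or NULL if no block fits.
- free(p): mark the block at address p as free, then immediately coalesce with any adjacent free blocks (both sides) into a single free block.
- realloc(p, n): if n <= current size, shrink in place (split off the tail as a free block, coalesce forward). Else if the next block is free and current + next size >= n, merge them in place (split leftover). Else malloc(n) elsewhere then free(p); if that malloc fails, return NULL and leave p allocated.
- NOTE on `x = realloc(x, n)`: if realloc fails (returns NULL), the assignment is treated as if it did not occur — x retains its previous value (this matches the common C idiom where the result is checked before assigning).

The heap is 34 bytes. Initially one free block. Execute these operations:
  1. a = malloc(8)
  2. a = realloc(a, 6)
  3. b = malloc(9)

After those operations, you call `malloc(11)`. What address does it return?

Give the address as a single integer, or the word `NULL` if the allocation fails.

Answer: 15

Derivation:
Op 1: a = malloc(8) -> a = 0; heap: [0-7 ALLOC][8-33 FREE]
Op 2: a = realloc(a, 6) -> a = 0; heap: [0-5 ALLOC][6-33 FREE]
Op 3: b = malloc(9) -> b = 6; heap: [0-5 ALLOC][6-14 ALLOC][15-33 FREE]
malloc(11): first-fit scan over [0-5 ALLOC][6-14 ALLOC][15-33 FREE] -> 15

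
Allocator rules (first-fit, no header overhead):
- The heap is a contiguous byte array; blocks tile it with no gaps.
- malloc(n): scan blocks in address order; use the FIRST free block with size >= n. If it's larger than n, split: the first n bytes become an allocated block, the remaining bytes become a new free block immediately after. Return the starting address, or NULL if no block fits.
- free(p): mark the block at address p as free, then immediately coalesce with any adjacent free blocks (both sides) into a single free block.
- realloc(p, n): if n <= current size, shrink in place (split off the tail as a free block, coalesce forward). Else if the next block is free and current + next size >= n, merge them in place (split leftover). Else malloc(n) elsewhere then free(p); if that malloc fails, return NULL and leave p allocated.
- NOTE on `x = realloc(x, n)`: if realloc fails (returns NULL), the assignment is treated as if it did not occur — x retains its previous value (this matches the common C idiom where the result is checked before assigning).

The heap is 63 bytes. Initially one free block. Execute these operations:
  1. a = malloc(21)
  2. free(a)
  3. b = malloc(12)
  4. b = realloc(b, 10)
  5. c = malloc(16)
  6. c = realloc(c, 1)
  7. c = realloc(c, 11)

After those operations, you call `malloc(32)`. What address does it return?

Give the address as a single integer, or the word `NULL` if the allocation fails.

Op 1: a = malloc(21) -> a = 0; heap: [0-20 ALLOC][21-62 FREE]
Op 2: free(a) -> (freed a); heap: [0-62 FREE]
Op 3: b = malloc(12) -> b = 0; heap: [0-11 ALLOC][12-62 FREE]
Op 4: b = realloc(b, 10) -> b = 0; heap: [0-9 ALLOC][10-62 FREE]
Op 5: c = malloc(16) -> c = 10; heap: [0-9 ALLOC][10-25 ALLOC][26-62 FREE]
Op 6: c = realloc(c, 1) -> c = 10; heap: [0-9 ALLOC][10-10 ALLOC][11-62 FREE]
Op 7: c = realloc(c, 11) -> c = 10; heap: [0-9 ALLOC][10-20 ALLOC][21-62 FREE]
malloc(32): first-fit scan over [0-9 ALLOC][10-20 ALLOC][21-62 FREE] -> 21

Answer: 21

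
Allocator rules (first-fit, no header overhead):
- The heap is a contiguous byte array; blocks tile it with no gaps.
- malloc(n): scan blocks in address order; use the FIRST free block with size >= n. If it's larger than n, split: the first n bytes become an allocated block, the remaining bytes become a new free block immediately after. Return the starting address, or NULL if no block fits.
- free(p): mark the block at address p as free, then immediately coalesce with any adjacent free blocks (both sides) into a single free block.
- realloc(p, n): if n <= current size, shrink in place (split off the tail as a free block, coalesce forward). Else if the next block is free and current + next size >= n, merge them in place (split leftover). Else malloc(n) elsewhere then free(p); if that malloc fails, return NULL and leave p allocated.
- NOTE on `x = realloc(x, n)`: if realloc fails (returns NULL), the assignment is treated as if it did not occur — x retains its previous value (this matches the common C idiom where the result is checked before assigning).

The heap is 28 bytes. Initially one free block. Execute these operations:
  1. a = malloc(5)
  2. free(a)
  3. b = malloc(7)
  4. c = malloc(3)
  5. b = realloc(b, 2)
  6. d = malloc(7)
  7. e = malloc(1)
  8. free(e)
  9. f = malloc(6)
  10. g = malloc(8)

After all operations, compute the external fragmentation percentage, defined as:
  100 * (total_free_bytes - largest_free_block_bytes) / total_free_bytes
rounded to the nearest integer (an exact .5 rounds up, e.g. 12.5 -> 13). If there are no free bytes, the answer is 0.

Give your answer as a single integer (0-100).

Op 1: a = malloc(5) -> a = 0; heap: [0-4 ALLOC][5-27 FREE]
Op 2: free(a) -> (freed a); heap: [0-27 FREE]
Op 3: b = malloc(7) -> b = 0; heap: [0-6 ALLOC][7-27 FREE]
Op 4: c = malloc(3) -> c = 7; heap: [0-6 ALLOC][7-9 ALLOC][10-27 FREE]
Op 5: b = realloc(b, 2) -> b = 0; heap: [0-1 ALLOC][2-6 FREE][7-9 ALLOC][10-27 FREE]
Op 6: d = malloc(7) -> d = 10; heap: [0-1 ALLOC][2-6 FREE][7-9 ALLOC][10-16 ALLOC][17-27 FREE]
Op 7: e = malloc(1) -> e = 2; heap: [0-1 ALLOC][2-2 ALLOC][3-6 FREE][7-9 ALLOC][10-16 ALLOC][17-27 FREE]
Op 8: free(e) -> (freed e); heap: [0-1 ALLOC][2-6 FREE][7-9 ALLOC][10-16 ALLOC][17-27 FREE]
Op 9: f = malloc(6) -> f = 17; heap: [0-1 ALLOC][2-6 FREE][7-9 ALLOC][10-16 ALLOC][17-22 ALLOC][23-27 FREE]
Op 10: g = malloc(8) -> g = NULL; heap: [0-1 ALLOC][2-6 FREE][7-9 ALLOC][10-16 ALLOC][17-22 ALLOC][23-27 FREE]
Free blocks: [5 5] total_free=10 largest=5 -> 100*(10-5)/10 = 500/10 = 50

Answer: 50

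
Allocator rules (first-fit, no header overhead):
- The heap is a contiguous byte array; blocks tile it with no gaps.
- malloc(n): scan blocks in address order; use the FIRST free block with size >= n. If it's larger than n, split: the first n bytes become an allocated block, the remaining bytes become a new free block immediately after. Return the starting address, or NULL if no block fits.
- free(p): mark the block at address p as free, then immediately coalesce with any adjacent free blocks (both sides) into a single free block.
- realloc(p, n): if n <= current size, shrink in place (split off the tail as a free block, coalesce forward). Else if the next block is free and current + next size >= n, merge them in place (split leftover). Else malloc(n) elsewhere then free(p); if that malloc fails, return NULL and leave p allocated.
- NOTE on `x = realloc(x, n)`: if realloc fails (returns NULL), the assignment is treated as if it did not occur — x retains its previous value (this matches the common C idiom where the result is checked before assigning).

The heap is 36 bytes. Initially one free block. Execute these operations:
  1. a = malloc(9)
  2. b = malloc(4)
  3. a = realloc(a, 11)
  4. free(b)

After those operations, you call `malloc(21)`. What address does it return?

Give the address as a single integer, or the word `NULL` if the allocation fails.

Answer: NULL

Derivation:
Op 1: a = malloc(9) -> a = 0; heap: [0-8 ALLOC][9-35 FREE]
Op 2: b = malloc(4) -> b = 9; heap: [0-8 ALLOC][9-12 ALLOC][13-35 FREE]
Op 3: a = realloc(a, 11) -> a = 13; heap: [0-8 FREE][9-12 ALLOC][13-23 ALLOC][24-35 FREE]
Op 4: free(b) -> (freed b); heap: [0-12 FREE][13-23 ALLOC][24-35 FREE]
malloc(21): first-fit scan over [0-12 FREE][13-23 ALLOC][24-35 FREE] -> NULL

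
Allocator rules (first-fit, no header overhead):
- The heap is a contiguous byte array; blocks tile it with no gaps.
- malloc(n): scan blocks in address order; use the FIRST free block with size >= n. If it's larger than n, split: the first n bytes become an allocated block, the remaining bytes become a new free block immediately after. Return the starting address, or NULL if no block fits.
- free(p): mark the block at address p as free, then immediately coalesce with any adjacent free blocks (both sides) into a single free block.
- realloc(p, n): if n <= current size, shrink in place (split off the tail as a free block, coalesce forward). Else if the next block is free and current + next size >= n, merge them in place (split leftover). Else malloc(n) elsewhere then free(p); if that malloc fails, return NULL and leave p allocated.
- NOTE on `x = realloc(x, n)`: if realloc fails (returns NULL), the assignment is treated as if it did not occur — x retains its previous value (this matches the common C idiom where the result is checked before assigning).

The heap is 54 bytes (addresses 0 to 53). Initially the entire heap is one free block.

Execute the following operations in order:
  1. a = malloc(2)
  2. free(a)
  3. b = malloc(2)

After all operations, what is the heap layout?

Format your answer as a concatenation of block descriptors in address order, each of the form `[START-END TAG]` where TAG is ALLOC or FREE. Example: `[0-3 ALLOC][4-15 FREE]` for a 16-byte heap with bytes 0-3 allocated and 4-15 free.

Answer: [0-1 ALLOC][2-53 FREE]

Derivation:
Op 1: a = malloc(2) -> a = 0; heap: [0-1 ALLOC][2-53 FREE]
Op 2: free(a) -> (freed a); heap: [0-53 FREE]
Op 3: b = malloc(2) -> b = 0; heap: [0-1 ALLOC][2-53 FREE]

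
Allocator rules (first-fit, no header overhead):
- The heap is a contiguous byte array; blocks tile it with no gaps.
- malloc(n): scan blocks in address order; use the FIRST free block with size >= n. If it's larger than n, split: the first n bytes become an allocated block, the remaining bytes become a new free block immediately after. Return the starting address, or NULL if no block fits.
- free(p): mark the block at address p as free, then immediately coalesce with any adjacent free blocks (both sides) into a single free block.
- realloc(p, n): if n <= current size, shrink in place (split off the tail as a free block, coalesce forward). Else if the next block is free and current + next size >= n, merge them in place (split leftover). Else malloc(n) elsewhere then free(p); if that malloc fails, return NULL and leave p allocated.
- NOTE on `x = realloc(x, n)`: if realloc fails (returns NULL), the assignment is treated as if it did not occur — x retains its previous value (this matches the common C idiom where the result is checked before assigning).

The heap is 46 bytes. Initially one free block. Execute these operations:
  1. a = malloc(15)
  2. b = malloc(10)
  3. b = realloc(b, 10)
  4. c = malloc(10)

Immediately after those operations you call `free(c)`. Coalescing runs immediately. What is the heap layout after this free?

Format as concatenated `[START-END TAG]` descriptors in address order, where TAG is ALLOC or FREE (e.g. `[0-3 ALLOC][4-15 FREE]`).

Answer: [0-14 ALLOC][15-24 ALLOC][25-45 FREE]

Derivation:
Op 1: a = malloc(15) -> a = 0; heap: [0-14 ALLOC][15-45 FREE]
Op 2: b = malloc(10) -> b = 15; heap: [0-14 ALLOC][15-24 ALLOC][25-45 FREE]
Op 3: b = realloc(b, 10) -> b = 15; heap: [0-14 ALLOC][15-24 ALLOC][25-45 FREE]
Op 4: c = malloc(10) -> c = 25; heap: [0-14 ALLOC][15-24 ALLOC][25-34 ALLOC][35-45 FREE]
free(c): c = 25 -> block [25-34 ALLOC]; mark free, coalesce with adjacent free neighbors -> [0-14 ALLOC][15-24 ALLOC][25-45 FREE]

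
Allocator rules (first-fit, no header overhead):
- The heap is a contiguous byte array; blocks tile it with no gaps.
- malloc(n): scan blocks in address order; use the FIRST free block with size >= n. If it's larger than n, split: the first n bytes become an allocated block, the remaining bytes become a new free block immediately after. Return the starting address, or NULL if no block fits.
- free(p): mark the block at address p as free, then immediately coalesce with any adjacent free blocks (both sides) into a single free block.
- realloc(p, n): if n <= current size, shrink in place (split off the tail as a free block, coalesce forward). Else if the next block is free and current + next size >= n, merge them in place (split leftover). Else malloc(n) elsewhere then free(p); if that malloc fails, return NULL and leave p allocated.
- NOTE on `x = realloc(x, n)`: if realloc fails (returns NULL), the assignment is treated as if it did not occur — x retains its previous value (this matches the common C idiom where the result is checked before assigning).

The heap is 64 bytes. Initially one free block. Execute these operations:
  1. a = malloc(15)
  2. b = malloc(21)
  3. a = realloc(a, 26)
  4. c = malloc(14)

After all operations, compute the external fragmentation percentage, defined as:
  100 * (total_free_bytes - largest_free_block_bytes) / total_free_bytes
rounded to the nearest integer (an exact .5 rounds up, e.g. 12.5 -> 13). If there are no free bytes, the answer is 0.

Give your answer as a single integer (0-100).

Op 1: a = malloc(15) -> a = 0; heap: [0-14 ALLOC][15-63 FREE]
Op 2: b = malloc(21) -> b = 15; heap: [0-14 ALLOC][15-35 ALLOC][36-63 FREE]
Op 3: a = realloc(a, 26) -> a = 36; heap: [0-14 FREE][15-35 ALLOC][36-61 ALLOC][62-63 FREE]
Op 4: c = malloc(14) -> c = 0; heap: [0-13 ALLOC][14-14 FREE][15-35 ALLOC][36-61 ALLOC][62-63 FREE]
Free blocks: [1 2] total_free=3 largest=2 -> 100*(3-2)/3 = 100/3 ≈ 33.333 -> rounds to 33

Answer: 33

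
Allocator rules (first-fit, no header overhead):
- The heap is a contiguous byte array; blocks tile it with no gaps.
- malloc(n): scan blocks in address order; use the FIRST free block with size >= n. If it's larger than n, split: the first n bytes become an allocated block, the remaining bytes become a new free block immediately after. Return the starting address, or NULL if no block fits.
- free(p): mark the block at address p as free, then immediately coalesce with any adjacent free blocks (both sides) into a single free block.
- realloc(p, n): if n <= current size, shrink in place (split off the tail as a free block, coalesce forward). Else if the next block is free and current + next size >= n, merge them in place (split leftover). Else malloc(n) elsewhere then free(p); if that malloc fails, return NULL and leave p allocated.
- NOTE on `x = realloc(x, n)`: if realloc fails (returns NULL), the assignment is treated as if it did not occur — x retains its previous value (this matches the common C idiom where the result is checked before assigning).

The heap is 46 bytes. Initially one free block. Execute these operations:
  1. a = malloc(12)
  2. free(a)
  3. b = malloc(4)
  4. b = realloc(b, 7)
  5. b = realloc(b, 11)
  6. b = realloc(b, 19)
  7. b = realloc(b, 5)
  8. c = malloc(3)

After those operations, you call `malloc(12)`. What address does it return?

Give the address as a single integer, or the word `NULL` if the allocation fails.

Op 1: a = malloc(12) -> a = 0; heap: [0-11 ALLOC][12-45 FREE]
Op 2: free(a) -> (freed a); heap: [0-45 FREE]
Op 3: b = malloc(4) -> b = 0; heap: [0-3 ALLOC][4-45 FREE]
Op 4: b = realloc(b, 7) -> b = 0; heap: [0-6 ALLOC][7-45 FREE]
Op 5: b = realloc(b, 11) -> b = 0; heap: [0-10 ALLOC][11-45 FREE]
Op 6: b = realloc(b, 19) -> b = 0; heap: [0-18 ALLOC][19-45 FREE]
Op 7: b = realloc(b, 5) -> b = 0; heap: [0-4 ALLOC][5-45 FREE]
Op 8: c = malloc(3) -> c = 5; heap: [0-4 ALLOC][5-7 ALLOC][8-45 FREE]
malloc(12): first-fit scan over [0-4 ALLOC][5-7 ALLOC][8-45 FREE] -> 8

Answer: 8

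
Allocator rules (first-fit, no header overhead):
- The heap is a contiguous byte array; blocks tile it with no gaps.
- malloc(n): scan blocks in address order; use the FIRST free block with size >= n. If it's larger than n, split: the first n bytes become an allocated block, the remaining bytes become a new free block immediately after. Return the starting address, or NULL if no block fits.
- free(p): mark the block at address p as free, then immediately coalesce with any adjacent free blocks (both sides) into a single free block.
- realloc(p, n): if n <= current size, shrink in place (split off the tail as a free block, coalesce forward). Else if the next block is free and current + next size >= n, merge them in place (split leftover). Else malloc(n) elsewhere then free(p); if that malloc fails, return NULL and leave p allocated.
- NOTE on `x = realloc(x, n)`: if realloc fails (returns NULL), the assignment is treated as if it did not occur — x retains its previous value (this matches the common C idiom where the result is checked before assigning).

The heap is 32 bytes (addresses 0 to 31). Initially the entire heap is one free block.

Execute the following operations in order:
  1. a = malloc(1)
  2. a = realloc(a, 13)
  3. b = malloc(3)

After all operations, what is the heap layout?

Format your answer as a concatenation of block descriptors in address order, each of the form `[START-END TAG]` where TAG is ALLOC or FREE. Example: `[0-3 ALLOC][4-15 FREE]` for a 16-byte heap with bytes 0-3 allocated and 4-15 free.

Op 1: a = malloc(1) -> a = 0; heap: [0-0 ALLOC][1-31 FREE]
Op 2: a = realloc(a, 13) -> a = 0; heap: [0-12 ALLOC][13-31 FREE]
Op 3: b = malloc(3) -> b = 13; heap: [0-12 ALLOC][13-15 ALLOC][16-31 FREE]

Answer: [0-12 ALLOC][13-15 ALLOC][16-31 FREE]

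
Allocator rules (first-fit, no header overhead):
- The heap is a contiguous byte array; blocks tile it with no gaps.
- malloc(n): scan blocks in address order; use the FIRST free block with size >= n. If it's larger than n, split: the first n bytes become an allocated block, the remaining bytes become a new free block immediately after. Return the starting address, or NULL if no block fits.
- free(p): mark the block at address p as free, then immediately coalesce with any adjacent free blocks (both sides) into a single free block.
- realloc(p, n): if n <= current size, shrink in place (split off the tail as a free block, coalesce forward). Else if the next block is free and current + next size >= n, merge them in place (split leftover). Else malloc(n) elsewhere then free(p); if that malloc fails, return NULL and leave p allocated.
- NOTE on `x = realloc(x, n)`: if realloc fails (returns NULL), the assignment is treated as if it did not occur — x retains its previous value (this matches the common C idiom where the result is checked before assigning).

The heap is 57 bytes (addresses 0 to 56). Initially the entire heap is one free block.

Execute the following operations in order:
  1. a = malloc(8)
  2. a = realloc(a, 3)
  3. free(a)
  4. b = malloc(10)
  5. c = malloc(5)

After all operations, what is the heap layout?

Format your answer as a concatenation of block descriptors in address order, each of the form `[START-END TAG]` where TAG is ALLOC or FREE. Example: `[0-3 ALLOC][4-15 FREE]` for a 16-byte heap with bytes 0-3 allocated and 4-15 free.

Op 1: a = malloc(8) -> a = 0; heap: [0-7 ALLOC][8-56 FREE]
Op 2: a = realloc(a, 3) -> a = 0; heap: [0-2 ALLOC][3-56 FREE]
Op 3: free(a) -> (freed a); heap: [0-56 FREE]
Op 4: b = malloc(10) -> b = 0; heap: [0-9 ALLOC][10-56 FREE]
Op 5: c = malloc(5) -> c = 10; heap: [0-9 ALLOC][10-14 ALLOC][15-56 FREE]

Answer: [0-9 ALLOC][10-14 ALLOC][15-56 FREE]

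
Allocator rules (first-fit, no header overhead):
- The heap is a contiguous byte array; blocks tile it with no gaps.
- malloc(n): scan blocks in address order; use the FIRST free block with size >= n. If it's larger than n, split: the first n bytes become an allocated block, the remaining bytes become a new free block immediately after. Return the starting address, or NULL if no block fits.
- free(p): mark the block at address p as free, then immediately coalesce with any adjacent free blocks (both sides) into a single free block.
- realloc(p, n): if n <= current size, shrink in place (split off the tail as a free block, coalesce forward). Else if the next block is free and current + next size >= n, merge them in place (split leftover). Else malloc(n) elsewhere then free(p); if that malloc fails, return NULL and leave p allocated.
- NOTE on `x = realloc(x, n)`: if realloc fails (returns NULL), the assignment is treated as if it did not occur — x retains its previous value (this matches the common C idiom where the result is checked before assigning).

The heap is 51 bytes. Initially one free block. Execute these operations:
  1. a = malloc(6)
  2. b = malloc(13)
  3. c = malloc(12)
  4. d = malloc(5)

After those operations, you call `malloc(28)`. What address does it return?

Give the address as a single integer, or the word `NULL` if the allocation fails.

Answer: NULL

Derivation:
Op 1: a = malloc(6) -> a = 0; heap: [0-5 ALLOC][6-50 FREE]
Op 2: b = malloc(13) -> b = 6; heap: [0-5 ALLOC][6-18 ALLOC][19-50 FREE]
Op 3: c = malloc(12) -> c = 19; heap: [0-5 ALLOC][6-18 ALLOC][19-30 ALLOC][31-50 FREE]
Op 4: d = malloc(5) -> d = 31; heap: [0-5 ALLOC][6-18 ALLOC][19-30 ALLOC][31-35 ALLOC][36-50 FREE]
malloc(28): first-fit scan over [0-5 ALLOC][6-18 ALLOC][19-30 ALLOC][31-35 ALLOC][36-50 FREE] -> NULL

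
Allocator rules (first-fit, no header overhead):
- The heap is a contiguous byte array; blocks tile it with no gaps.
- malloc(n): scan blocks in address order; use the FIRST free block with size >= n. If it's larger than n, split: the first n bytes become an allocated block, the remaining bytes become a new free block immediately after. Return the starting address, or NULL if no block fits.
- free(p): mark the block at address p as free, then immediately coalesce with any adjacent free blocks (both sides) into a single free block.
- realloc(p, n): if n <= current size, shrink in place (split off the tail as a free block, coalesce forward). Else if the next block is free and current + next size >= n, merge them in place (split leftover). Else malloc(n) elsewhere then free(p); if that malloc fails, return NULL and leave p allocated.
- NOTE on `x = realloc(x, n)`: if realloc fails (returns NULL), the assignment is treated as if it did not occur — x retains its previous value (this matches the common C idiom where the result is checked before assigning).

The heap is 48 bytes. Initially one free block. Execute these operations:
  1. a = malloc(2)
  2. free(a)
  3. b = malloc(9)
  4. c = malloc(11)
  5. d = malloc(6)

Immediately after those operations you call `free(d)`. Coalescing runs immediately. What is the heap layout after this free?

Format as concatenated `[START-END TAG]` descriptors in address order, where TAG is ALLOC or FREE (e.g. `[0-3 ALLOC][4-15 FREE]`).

Op 1: a = malloc(2) -> a = 0; heap: [0-1 ALLOC][2-47 FREE]
Op 2: free(a) -> (freed a); heap: [0-47 FREE]
Op 3: b = malloc(9) -> b = 0; heap: [0-8 ALLOC][9-47 FREE]
Op 4: c = malloc(11) -> c = 9; heap: [0-8 ALLOC][9-19 ALLOC][20-47 FREE]
Op 5: d = malloc(6) -> d = 20; heap: [0-8 ALLOC][9-19 ALLOC][20-25 ALLOC][26-47 FREE]
free(d): d = 20 -> block [20-25 ALLOC]; mark free, coalesce with adjacent free neighbors -> [0-8 ALLOC][9-19 ALLOC][20-47 FREE]

Answer: [0-8 ALLOC][9-19 ALLOC][20-47 FREE]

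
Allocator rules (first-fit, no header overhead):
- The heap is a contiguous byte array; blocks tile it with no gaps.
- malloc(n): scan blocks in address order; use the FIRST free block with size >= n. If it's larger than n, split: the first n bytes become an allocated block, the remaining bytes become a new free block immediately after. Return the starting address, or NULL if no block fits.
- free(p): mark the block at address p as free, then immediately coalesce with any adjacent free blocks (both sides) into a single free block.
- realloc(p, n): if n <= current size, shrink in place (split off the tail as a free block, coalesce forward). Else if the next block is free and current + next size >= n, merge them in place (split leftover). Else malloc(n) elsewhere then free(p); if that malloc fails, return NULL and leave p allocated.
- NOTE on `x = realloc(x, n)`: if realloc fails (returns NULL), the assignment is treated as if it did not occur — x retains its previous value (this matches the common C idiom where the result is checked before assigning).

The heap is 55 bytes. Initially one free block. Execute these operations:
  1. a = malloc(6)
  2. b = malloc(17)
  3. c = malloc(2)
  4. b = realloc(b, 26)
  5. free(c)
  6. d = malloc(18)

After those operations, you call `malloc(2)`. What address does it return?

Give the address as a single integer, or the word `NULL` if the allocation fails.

Answer: 51

Derivation:
Op 1: a = malloc(6) -> a = 0; heap: [0-5 ALLOC][6-54 FREE]
Op 2: b = malloc(17) -> b = 6; heap: [0-5 ALLOC][6-22 ALLOC][23-54 FREE]
Op 3: c = malloc(2) -> c = 23; heap: [0-5 ALLOC][6-22 ALLOC][23-24 ALLOC][25-54 FREE]
Op 4: b = realloc(b, 26) -> b = 25; heap: [0-5 ALLOC][6-22 FREE][23-24 ALLOC][25-50 ALLOC][51-54 FREE]
Op 5: free(c) -> (freed c); heap: [0-5 ALLOC][6-24 FREE][25-50 ALLOC][51-54 FREE]
Op 6: d = malloc(18) -> d = 6; heap: [0-5 ALLOC][6-23 ALLOC][24-24 FREE][25-50 ALLOC][51-54 FREE]
malloc(2): first-fit scan over [0-5 ALLOC][6-23 ALLOC][24-24 FREE][25-50 ALLOC][51-54 FREE] -> 51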